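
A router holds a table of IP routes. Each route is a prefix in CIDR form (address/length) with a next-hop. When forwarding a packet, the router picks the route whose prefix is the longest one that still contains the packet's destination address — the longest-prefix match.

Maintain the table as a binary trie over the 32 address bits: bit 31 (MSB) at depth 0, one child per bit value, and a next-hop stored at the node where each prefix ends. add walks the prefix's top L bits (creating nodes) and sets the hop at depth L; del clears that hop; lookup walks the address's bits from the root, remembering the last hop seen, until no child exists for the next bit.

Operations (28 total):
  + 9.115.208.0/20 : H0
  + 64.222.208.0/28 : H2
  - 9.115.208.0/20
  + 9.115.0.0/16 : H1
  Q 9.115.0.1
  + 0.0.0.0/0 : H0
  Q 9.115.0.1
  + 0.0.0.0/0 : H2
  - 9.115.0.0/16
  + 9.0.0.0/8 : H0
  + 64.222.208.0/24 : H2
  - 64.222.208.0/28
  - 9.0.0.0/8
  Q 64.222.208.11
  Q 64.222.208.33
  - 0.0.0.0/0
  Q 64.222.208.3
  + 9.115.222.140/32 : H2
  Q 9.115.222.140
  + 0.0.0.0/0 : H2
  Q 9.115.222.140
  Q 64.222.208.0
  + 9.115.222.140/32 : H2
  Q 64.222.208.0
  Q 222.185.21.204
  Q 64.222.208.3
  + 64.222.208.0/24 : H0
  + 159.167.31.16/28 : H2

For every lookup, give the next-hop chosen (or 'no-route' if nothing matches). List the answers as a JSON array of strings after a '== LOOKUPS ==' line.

Apply in order:
  + 9.115.208.0/20 (H0) depth=20
  + 64.222.208.0/28 (H2) depth=28
  del 9.115.208.0/20 (clear depth 20)
  + 9.115.0.0/16 (H1) depth=16
  Q 9.115.0.1: descend 0000100101110011 ; hops seen [H1] ; pick H1
  + 0.0.0.0/0 (H0) depth=0
  Q 9.115.0.1: descend 0000100101110011 ; hops seen [H0,H1] ; pick H1
  + 0.0.0.0/0 (H2) depth=0
  del 9.115.0.0/16 (clear depth 16)
  + 9.0.0.0/8 (H0) depth=8
  + 64.222.208.0/24 (H2) depth=24
  del 64.222.208.0/28 (clear depth 28)
  del 9.0.0.0/8 (clear depth 8)
  Q 64.222.208.11: descend 0100000011011110110100000000 ; hops seen [H2,H2] ; pick H2
  Q 64.222.208.33: descend 01000000110111101101000000 ; hops seen [H2,H2] ; pick H2
  del 0.0.0.0/0 (clear depth 0)
  Q 64.222.208.3: descend 0100000011011110110100000000 ; hops seen [H2] ; pick H2
  + 9.115.222.140/32 (H2) depth=32
  Q 9.115.222.140: descend 00001001011100111101111010001100 ; hops seen [H2] ; pick H2
  + 0.0.0.0/0 (H2) depth=0
  Q 9.115.222.140: descend 00001001011100111101111010001100 ; hops seen [H2,H2] ; pick H2
  Q 64.222.208.0: descend 0100000011011110110100000000 ; hops seen [H2,H2] ; pick H2
  + 9.115.222.140/32 (H2) depth=32
  Q 64.222.208.0: descend 0100000011011110110100000000 ; hops seen [H2,H2] ; pick H2
  Q 222.185.21.204: descend ε ; hops seen [H2] ; pick H2
  Q 64.222.208.3: descend 0100000011011110110100000000 ; hops seen [H2,H2] ; pick H2
  + 64.222.208.0/24 (H0) depth=24
  + 159.167.31.16/28 (H2) depth=28

== LOOKUPS ==
["H1","H1","H2","H2","H2","H2","H2","H2","H2","H2","H2"]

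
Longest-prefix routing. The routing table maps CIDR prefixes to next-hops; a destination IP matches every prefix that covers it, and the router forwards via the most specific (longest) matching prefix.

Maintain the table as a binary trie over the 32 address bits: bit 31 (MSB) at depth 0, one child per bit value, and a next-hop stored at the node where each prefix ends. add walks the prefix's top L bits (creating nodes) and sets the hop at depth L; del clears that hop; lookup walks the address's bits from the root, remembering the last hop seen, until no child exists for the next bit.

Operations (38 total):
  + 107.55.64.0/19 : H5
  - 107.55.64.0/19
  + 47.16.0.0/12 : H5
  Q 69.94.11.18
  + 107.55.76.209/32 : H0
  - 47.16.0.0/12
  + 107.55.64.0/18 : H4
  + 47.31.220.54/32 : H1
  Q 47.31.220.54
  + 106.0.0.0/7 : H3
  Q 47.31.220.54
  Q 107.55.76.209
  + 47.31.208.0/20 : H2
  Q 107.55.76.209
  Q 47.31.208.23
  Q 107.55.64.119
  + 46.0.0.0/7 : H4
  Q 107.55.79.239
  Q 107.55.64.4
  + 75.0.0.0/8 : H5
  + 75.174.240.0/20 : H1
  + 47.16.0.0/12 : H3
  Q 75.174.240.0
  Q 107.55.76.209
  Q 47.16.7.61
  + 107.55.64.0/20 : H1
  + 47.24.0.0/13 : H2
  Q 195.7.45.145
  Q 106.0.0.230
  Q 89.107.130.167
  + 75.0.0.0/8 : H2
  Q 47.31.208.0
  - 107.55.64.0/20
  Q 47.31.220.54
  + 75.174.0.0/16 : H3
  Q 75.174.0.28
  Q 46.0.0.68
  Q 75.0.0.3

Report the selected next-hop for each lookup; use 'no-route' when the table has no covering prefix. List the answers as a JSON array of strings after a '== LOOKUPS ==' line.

Apply in order:
  + 107.55.64.0/19 (H5) depth=19
  del 107.55.64.0/19 (clear depth 19)
  + 47.16.0.0/12 (H5) depth=12
  lookup 69.94.11.18: bits 01 walk d0:-→d1:-→d2:- -> no-route
  + 107.55.76.209/32 (H0) depth=32
  del 47.16.0.0/12 (clear depth 12)
  + 107.55.64.0/18 (H4) depth=18
  + 47.31.220.54/32 (H1) depth=32
  lookup 47.31.220.54: bits 00101111000111111101110000110110 walk d0:-→d1:-→d2:-→d3:-→d4:-→d5:-→d6:-→d7:-→d8:-→d9:-→d10:-→d11:-→d12:-→d13:-→d14:-→d15:-→d16:-→d17:-→d18:-→d19:-→d20:-→d21:-→d22:-→d23:-→d24:-→d25:-→d26:-→d27:-→d28:-→d29:-→d30:-→d31:-→d32:H1 -> H1
  + 106.0.0.0/7 (H3) depth=7
  lookup 47.31.220.54: bits 00101111000111111101110000110110 walk d0:-→d1:-→d2:-→d3:-→d4:-→d5:-→d6:-→d7:-→d8:-→d9:-→d10:-→d11:-→d12:-→d13:-→d14:-→d15:-→d16:-→d17:-→d18:-→d19:-→d20:-→d21:-→d22:-→d23:-→d24:-→d25:-→d26:-→d27:-→d28:-→d29:-→d30:-→d31:-→d32:H1 -> H1
  lookup 107.55.76.209: bits 01101011001101110100110011010001 walk d0:-→d1:-→d2:-→d3:-→d4:-→d5:-→d6:-→d7:H3→d8:-→d9:-→d10:-→d11:-→d12:-→d13:-→d14:-→d15:-→d16:-→d17:-→d18:H4→d19:-→d20:-→d21:-→d22:-→d23:-→d24:-→d25:-→d26:-→d27:-→d28:-→d29:-→d30:-→d31:-→d32:H0 -> H0
  + 47.31.208.0/20 (H2) depth=20
  lookup 107.55.76.209: bits 01101011001101110100110011010001 walk d0:-→d1:-→d2:-→d3:-→d4:-→d5:-→d6:-→d7:H3→d8:-→d9:-→d10:-→d11:-→d12:-→d13:-→d14:-→d15:-→d16:-→d17:-→d18:H4→d19:-→d20:-→d21:-→d22:-→d23:-→d24:-→d25:-→d26:-→d27:-→d28:-→d29:-→d30:-→d31:-→d32:H0 -> H0
  lookup 47.31.208.23: bits 00101111000111111101 walk d0:-→d1:-→d2:-→d3:-→d4:-→d5:-→d6:-→d7:-→d8:-→d9:-→d10:-→d11:-→d12:-→d13:-→d14:-→d15:-→d16:-→d17:-→d18:-→d19:-→d20:H2 -> H2
  lookup 107.55.64.119: bits 01101011001101110100 walk d0:-→d1:-→d2:-→d3:-→d4:-→d5:-→d6:-→d7:H3→d8:-→d9:-→d10:-→d11:-→d12:-→d13:-→d14:-→d15:-→d16:-→d17:-→d18:H4→d19:-→d20:- -> H4
  + 46.0.0.0/7 (H4) depth=7
  lookup 107.55.79.239: bits 0110101100110111010011 walk d0:-→d1:-→d2:-→d3:-→d4:-→d5:-→d6:-→d7:H3→d8:-→d9:-→d10:-→d11:-→d12:-→d13:-→d14:-→d15:-→d16:-→d17:-→d18:H4→d19:-→d20:-→d21:-→d22:- -> H4
  lookup 107.55.64.4: bits 01101011001101110100 walk d0:-→d1:-→d2:-→d3:-→d4:-→d5:-→d6:-→d7:H3→d8:-→d9:-→d10:-→d11:-→d12:-→d13:-→d14:-→d15:-→d16:-→d17:-→d18:H4→d19:-→d20:- -> H4
  + 75.0.0.0/8 (H5) depth=8
  + 75.174.240.0/20 (H1) depth=20
  + 47.16.0.0/12 (H3) depth=12
  lookup 75.174.240.0: bits 01001011101011101111 walk d0:-→d1:-→d2:-→d3:-→d4:-→d5:-→d6:-→d7:-→d8:H5→d9:-→d10:-→d11:-→d12:-→d13:-→d14:-→d15:-→d16:-→d17:-→d18:-→d19:-→d20:H1 -> H1
  lookup 107.55.76.209: bits 01101011001101110100110011010001 walk d0:-→d1:-→d2:-→d3:-→d4:-→d5:-→d6:-→d7:H3→d8:-→d9:-→d10:-→d11:-→d12:-→d13:-→d14:-→d15:-→d16:-→d17:-→d18:H4→d19:-→d20:-→d21:-→d22:-→d23:-→d24:-→d25:-→d26:-→d27:-→d28:-→d29:-→d30:-→d31:-→d32:H0 -> H0
  lookup 47.16.7.61: bits 001011110001 walk d0:-→d1:-→d2:-→d3:-→d4:-→d5:-→d6:-→d7:H4→d8:-→d9:-→d10:-→d11:-→d12:H3 -> H3
  + 107.55.64.0/20 (H1) depth=20
  + 47.24.0.0/13 (H2) depth=13
  lookup 195.7.45.145: bits ε walk d0:- -> no-route
  lookup 106.0.0.230: bits 0110101 walk d0:-→d1:-→d2:-→d3:-→d4:-→d5:-→d6:-→d7:H3 -> H3
  lookup 89.107.130.167: bits 010 walk d0:-→d1:-→d2:-→d3:- -> no-route
  + 75.0.0.0/8 (H2) depth=8
  lookup 47.31.208.0: bits 00101111000111111101 walk d0:-→d1:-→d2:-→d3:-→d4:-→d5:-→d6:-→d7:H4→d8:-→d9:-→d10:-→d11:-→d12:H3→d13:H2→d14:-→d15:-→d16:-→d17:-→d18:-→d19:-→d20:H2 -> H2
  del 107.55.64.0/20 (clear depth 20)
  lookup 47.31.220.54: bits 00101111000111111101110000110110 walk d0:-→d1:-→d2:-→d3:-→d4:-→d5:-→d6:-→d7:H4→d8:-→d9:-→d10:-→d11:-→d12:H3→d13:H2→d14:-→d15:-→d16:-→d17:-→d18:-→d19:-→d20:H2→d21:-→d22:-→d23:-→d24:-→d25:-→d26:-→d27:-→d28:-→d29:-→d30:-→d31:-→d32:H1 -> H1
  + 75.174.0.0/16 (H3) depth=16
  lookup 75.174.0.28: bits 0100101110101110 walk d0:-→d1:-→d2:-→d3:-→d4:-→d5:-→d6:-→d7:-→d8:H2→d9:-→d10:-→d11:-→d12:-→d13:-→d14:-→d15:-→d16:H3 -> H3
  lookup 46.0.0.68: bits 0010111 walk d0:-→d1:-→d2:-→d3:-→d4:-→d5:-→d6:-→d7:H4 -> H4
  lookup 75.0.0.3: bits 01001011 walk d0:-→d1:-→d2:-→d3:-→d4:-→d5:-→d6:-→d7:-→d8:H2 -> H2

== LOOKUPS ==
["no-route","H1","H1","H0","H0","H2","H4","H4","H4","H1","H0","H3","no-route","H3","no-route","H2","H1","H3","H4","H2"]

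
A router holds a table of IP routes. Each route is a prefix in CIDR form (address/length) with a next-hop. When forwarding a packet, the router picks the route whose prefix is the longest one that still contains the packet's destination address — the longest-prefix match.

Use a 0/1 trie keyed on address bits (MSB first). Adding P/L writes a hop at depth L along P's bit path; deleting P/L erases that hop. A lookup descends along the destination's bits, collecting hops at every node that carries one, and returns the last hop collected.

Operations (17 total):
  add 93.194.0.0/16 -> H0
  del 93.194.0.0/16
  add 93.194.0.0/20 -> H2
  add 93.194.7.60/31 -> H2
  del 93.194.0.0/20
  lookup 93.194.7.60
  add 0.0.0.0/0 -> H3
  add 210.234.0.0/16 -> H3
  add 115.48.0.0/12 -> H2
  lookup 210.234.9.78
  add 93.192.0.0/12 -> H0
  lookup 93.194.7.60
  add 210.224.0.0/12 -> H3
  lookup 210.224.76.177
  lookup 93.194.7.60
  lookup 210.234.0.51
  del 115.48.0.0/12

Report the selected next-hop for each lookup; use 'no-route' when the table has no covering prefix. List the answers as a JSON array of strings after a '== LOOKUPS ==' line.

Process each operation:
  add 93.194.0.0/16 -> H0 at depth 16
  del 93.194.0.0/16 (clear depth 16)
  add 93.194.0.0/20 -> H2 at depth 20
  add 93.194.7.60/31 -> H2 at depth 31
  del 93.194.0.0/20 (clear depth 20)
  lookup 93.194.7.60: bits 0101110111000010000001110011110 walk d0:-→d1:-→d2:-→d3:-→d4:-→d5:-→d6:-→d7:-→d8:-→d9:-→d10:-→d11:-→d12:-→d13:-→d14:-→d15:-→d16:-→d17:-→d18:-→d19:-→d20:-→d21:-→d22:-→d23:-→d24:-→d25:-→d26:-→d27:-→d28:-→d29:-→d30:-→d31:H2 -> H2
  add 0.0.0.0/0 -> H3 at depth 0
  add 210.234.0.0/16 -> H3 at depth 16
  add 115.48.0.0/12 -> H2 at depth 12
  lookup 210.234.9.78: bits 1101001011101010 walk d0:H3→d1:-→d2:-→d3:-→d4:-→d5:-→d6:-→d7:-→d8:-→d9:-→d10:-→d11:-→d12:-→d13:-→d14:-→d15:-→d16:H3 -> H3
  add 93.192.0.0/12 -> H0 at depth 12
  lookup 93.194.7.60: bits 0101110111000010000001110011110 walk d0:H3→d1:-→d2:-→d3:-→d4:-→d5:-→d6:-→d7:-→d8:-→d9:-→d10:-→d11:-→d12:H0→d13:-→d14:-→d15:-→d16:-→d17:-→d18:-→d19:-→d20:-→d21:-→d22:-→d23:-→d24:-→d25:-→d26:-→d27:-→d28:-→d29:-→d30:-→d31:H2 -> H2
  add 210.224.0.0/12 -> H3 at depth 12
  lookup 210.224.76.177: bits 110100101110 walk d0:H3→d1:-→d2:-→d3:-→d4:-→d5:-→d6:-→d7:-→d8:-→d9:-→d10:-→d11:-→d12:H3 -> H3
  lookup 93.194.7.60: bits 0101110111000010000001110011110 walk d0:H3→d1:-→d2:-→d3:-→d4:-→d5:-→d6:-→d7:-→d8:-→d9:-→d10:-→d11:-→d12:H0→d13:-→d14:-→d15:-→d16:-→d17:-→d18:-→d19:-→d20:-→d21:-→d22:-→d23:-→d24:-→d25:-→d26:-→d27:-→d28:-→d29:-→d30:-→d31:H2 -> H2
  lookup 210.234.0.51: bits 1101001011101010 walk d0:H3→d1:-→d2:-→d3:-→d4:-→d5:-→d6:-→d7:-→d8:-→d9:-→d10:-→d11:-→d12:H3→d13:-→d14:-→d15:-→d16:H3 -> H3
  del 115.48.0.0/12 (clear depth 12)

== LOOKUPS ==
["H2","H3","H2","H3","H2","H3"]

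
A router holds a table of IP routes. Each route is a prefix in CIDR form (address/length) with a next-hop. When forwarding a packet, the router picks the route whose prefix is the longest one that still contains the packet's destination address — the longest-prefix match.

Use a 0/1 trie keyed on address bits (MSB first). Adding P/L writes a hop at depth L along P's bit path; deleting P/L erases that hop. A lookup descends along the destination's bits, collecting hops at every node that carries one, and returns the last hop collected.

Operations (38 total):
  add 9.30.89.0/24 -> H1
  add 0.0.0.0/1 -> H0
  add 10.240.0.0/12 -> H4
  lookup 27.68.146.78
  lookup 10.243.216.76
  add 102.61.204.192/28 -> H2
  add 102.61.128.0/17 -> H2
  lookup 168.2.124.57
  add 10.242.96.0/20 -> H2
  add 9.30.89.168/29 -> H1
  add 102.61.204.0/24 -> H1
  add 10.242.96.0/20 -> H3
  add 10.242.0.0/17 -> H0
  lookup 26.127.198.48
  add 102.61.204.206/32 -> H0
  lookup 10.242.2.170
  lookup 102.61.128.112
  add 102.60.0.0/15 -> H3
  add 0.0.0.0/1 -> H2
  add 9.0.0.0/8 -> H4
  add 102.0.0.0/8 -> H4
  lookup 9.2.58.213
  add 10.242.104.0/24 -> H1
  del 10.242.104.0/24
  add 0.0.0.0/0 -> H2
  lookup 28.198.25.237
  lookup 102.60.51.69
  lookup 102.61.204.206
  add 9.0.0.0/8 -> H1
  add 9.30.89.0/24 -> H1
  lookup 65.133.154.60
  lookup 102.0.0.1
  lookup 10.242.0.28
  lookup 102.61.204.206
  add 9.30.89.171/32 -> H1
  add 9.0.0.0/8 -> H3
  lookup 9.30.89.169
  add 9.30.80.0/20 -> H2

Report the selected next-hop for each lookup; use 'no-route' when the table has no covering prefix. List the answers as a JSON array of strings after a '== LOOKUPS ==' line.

Process each operation:
  add 9.30.89.0/24 -> H1 at depth 24
  add 0.0.0.0/1 -> H0 at depth 1
  add 10.240.0.0/12 -> H4 at depth 12
  ? 27.68.146.78  path d0:-→d1:H0→d2:-→d3:-  best=H0
  ? 10.243.216.76  path d0:-→d1:H0→d2:-→d3:-→d4:-→d5:-→d6:-→d7:-→d8:-→d9:-→d10:-→d11:-→d12:H4  best=H4
  add 102.61.204.192/28 -> H2 at depth 28
  add 102.61.128.0/17 -> H2 at depth 17
  ? 168.2.124.57  path d0:-  best=no-route
  add 10.242.96.0/20 -> H2 at depth 20
  add 9.30.89.168/29 -> H1 at depth 29
  add 102.61.204.0/24 -> H1 at depth 24
  add 10.242.96.0/20 -> H3 at depth 20
  add 10.242.0.0/17 -> H0 at depth 17
  ? 26.127.198.48  path d0:-→d1:H0→d2:-→d3:-  best=H0
  add 102.61.204.206/32 -> H0 at depth 32
  ? 10.242.2.170  path d0:-→d1:H0→d2:-→d3:-→d4:-→d5:-→d6:-→d7:-→d8:-→d9:-→d10:-→d11:-→d12:H4→d13:-→d14:-→d15:-→d16:-→d17:H0  best=H0
  ? 102.61.128.112  path d0:-→d1:H0→d2:-→d3:-→d4:-→d5:-→d6:-→d7:-→d8:-→d9:-→d10:-→d11:-→d12:-→d13:-→d14:-→d15:-→d16:-→d17:H2  best=H2
  add 102.60.0.0/15 -> H3 at depth 15
  add 0.0.0.0/1 -> H2 at depth 1
  add 9.0.0.0/8 -> H4 at depth 8
  add 102.0.0.0/8 -> H4 at depth 8
  ? 9.2.58.213  path d0:-→d1:H2→d2:-→d3:-→d4:-→d5:-→d6:-→d7:-→d8:H4→d9:-→d10:-→d11:-  best=H4
  add 10.242.104.0/24 -> H1 at depth 24
  del 10.242.104.0/24 (clear depth 24)
  add 0.0.0.0/0 -> H2 at depth 0
  ? 28.198.25.237  path d0:H2→d1:H2→d2:-→d3:-  best=H2
  ? 102.60.51.69  path d0:H2→d1:H2→d2:-→d3:-→d4:-→d5:-→d6:-→d7:-→d8:H4→d9:-→d10:-→d11:-→d12:-→d13:-→d14:-→d15:H3  best=H3
  ? 102.61.204.206  path d0:H2→d1:H2→d2:-→d3:-→d4:-→d5:-→d6:-→d7:-→d8:H4→d9:-→d10:-→d11:-→d12:-→d13:-→d14:-→d15:H3→d16:-→d17:H2→d18:-→d19:-→d20:-→d21:-→d22:-→d23:-→d24:H1→d25:-→d26:-→d27:-→d28:H2→d29:-→d30:-→d31:-→d32:H0  best=H0
  add 9.0.0.0/8 -> H1 at depth 8
  add 9.30.89.0/24 -> H1 at depth 24
  ? 65.133.154.60  path d0:H2→d1:H2→d2:-  best=H2
  ? 102.0.0.1  path d0:H2→d1:H2→d2:-→d3:-→d4:-→d5:-→d6:-→d7:-→d8:H4→d9:-→d10:-  best=H4
  ? 10.242.0.28  path d0:H2→d1:H2→d2:-→d3:-→d4:-→d5:-→d6:-→d7:-→d8:-→d9:-→d10:-→d11:-→d12:H4→d13:-→d14:-→d15:-→d16:-→d17:H0  best=H0
  ? 102.61.204.206  path d0:H2→d1:H2→d2:-→d3:-→d4:-→d5:-→d6:-→d7:-→d8:H4→d9:-→d10:-→d11:-→d12:-→d13:-→d14:-→d15:H3→d16:-→d17:H2→d18:-→d19:-→d20:-→d21:-→d22:-→d23:-→d24:H1→d25:-→d26:-→d27:-→d28:H2→d29:-→d30:-→d31:-→d32:H0  best=H0
  add 9.30.89.171/32 -> H1 at depth 32
  add 9.0.0.0/8 -> H3 at depth 8
  ? 9.30.89.169  path d0:H2→d1:H2→d2:-→d3:-→d4:-→d5:-→d6:-→d7:-→d8:H3→d9:-→d10:-→d11:-→d12:-→d13:-→d14:-→d15:-→d16:-→d17:-→d18:-→d19:-→d20:-→d21:-→d22:-→d23:-→d24:H1→d25:-→d26:-→d27:-→d28:-→d29:H1→d30:-  best=H1
  add 9.30.80.0/20 -> H2 at depth 20

== LOOKUPS ==
["H0","H4","no-route","H0","H0","H2","H4","H2","H3","H0","H2","H4","H0","H0","H1"]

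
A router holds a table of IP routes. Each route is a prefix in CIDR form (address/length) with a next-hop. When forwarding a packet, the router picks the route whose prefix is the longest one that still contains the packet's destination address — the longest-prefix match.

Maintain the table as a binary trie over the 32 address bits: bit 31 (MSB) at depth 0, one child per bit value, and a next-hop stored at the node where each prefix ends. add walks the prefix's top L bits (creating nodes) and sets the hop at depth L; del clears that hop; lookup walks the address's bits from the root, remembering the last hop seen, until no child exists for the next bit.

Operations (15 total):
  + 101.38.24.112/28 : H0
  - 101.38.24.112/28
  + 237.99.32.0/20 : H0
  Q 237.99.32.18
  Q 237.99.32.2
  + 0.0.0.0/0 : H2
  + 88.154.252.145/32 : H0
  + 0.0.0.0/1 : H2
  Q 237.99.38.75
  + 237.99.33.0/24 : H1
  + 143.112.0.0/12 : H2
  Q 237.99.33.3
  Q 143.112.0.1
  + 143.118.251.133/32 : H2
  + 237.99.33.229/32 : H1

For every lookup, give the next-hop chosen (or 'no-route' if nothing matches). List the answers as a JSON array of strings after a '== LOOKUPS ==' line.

Trace:
  add 101.38.24.112/28 -> H0 at depth 28
  del 101.38.24.112/28 (clear depth 28)
  add 237.99.32.0/20 -> H0 at depth 20
  Q 237.99.32.18: descend 11101101011000110010 ; hops seen [H0] ; pick H0
  Q 237.99.32.2: descend 11101101011000110010 ; hops seen [H0] ; pick H0
  add 0.0.0.0/0 -> H2 at depth 0
  add 88.154.252.145/32 -> H0 at depth 32
  add 0.0.0.0/1 -> H2 at depth 1
  Q 237.99.38.75: descend 11101101011000110010 ; hops seen [H2,H0] ; pick H0
  add 237.99.33.0/24 -> H1 at depth 24
  add 143.112.0.0/12 -> H2 at depth 12
  Q 237.99.33.3: descend 111011010110001100100001 ; hops seen [H2,H0,H1] ; pick H1
  Q 143.112.0.1: descend 100011110111 ; hops seen [H2,H2] ; pick H2
  add 143.118.251.133/32 -> H2 at depth 32
  add 237.99.33.229/32 -> H1 at depth 32

== LOOKUPS ==
["H0","H0","H0","H1","H2"]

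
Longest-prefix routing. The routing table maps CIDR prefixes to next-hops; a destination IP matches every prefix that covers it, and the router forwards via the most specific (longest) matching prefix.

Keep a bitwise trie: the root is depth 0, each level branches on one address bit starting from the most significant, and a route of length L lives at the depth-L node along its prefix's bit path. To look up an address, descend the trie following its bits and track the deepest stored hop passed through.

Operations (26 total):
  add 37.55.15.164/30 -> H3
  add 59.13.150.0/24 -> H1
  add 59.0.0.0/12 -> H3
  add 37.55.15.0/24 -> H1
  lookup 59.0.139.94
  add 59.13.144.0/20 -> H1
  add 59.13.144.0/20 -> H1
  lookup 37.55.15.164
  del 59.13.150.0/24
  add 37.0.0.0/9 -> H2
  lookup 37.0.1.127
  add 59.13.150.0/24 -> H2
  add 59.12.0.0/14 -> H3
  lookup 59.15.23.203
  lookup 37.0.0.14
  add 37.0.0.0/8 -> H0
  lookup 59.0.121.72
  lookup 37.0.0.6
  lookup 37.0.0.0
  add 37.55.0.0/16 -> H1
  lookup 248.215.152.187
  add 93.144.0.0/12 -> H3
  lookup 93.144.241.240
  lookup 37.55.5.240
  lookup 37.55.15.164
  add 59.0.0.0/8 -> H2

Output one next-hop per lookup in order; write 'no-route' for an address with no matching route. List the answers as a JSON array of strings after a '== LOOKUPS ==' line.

Apply in order:
  + 37.55.15.164/30 (H3) depth=30
  + 59.13.150.0/24 (H1) depth=24
  + 59.0.0.0/12 (H3) depth=12
  + 37.55.15.0/24 (H1) depth=24
  lookup 59.0.139.94: bits 001110110000 walk d0:-→d1:-→d2:-→d3:-→d4:-→d5:-→d6:-→d7:-→d8:-→d9:-→d10:-→d11:-→d12:H3 -> H3
  + 59.13.144.0/20 (H1) depth=20
  + 59.13.144.0/20 (H1) depth=20
  lookup 37.55.15.164: bits 001001010011011100001111101001 walk d0:-→d1:-→d2:-→d3:-→d4:-→d5:-→d6:-→d7:-→d8:-→d9:-→d10:-→d11:-→d12:-→d13:-→d14:-→d15:-→d16:-→d17:-→d18:-→d19:-→d20:-→d21:-→d22:-→d23:-→d24:H1→d25:-→d26:-→d27:-→d28:-→d29:-→d30:H3 -> H3
  - 59.13.150.0/24 clear@24
  + 37.0.0.0/9 (H2) depth=9
  lookup 37.0.1.127: bits 0010010100 walk d0:-→d1:-→d2:-→d3:-→d4:-→d5:-→d6:-→d7:-→d8:-→d9:H2→d10:- -> H2
  + 59.13.150.0/24 (H2) depth=24
  + 59.12.0.0/14 (H3) depth=14
  lookup 59.15.23.203: bits 00111011000011 walk d0:-→d1:-→d2:-→d3:-→d4:-→d5:-→d6:-→d7:-→d8:-→d9:-→d10:-→d11:-→d12:H3→d13:-→d14:H3 -> H3
  lookup 37.0.0.14: bits 0010010100 walk d0:-→d1:-→d2:-→d3:-→d4:-→d5:-→d6:-→d7:-→d8:-→d9:H2→d10:- -> H2
  + 37.0.0.0/8 (H0) depth=8
  lookup 59.0.121.72: bits 001110110000 walk d0:-→d1:-→d2:-→d3:-→d4:-→d5:-→d6:-→d7:-→d8:-→d9:-→d10:-→d11:-→d12:H3 -> H3
  lookup 37.0.0.6: bits 0010010100 walk d0:-→d1:-→d2:-→d3:-→d4:-→d5:-→d6:-→d7:-→d8:H0→d9:H2→d10:- -> H2
  lookup 37.0.0.0: bits 0010010100 walk d0:-→d1:-→d2:-→d3:-→d4:-→d5:-→d6:-→d7:-→d8:H0→d9:H2→d10:- -> H2
  + 37.55.0.0/16 (H1) depth=16
  lookup 248.215.152.187: bits ε walk d0:- -> no-route
  + 93.144.0.0/12 (H3) depth=12
  lookup 93.144.241.240: bits 010111011001 walk d0:-→d1:-→d2:-→d3:-→d4:-→d5:-→d6:-→d7:-→d8:-→d9:-→d10:-→d11:-→d12:H3 -> H3
  lookup 37.55.5.240: bits 00100101001101110000 walk d0:-→d1:-→d2:-→d3:-→d4:-→d5:-→d6:-→d7:-→d8:H0→d9:H2→d10:-→d11:-→d12:-→d13:-→d14:-→d15:-→d16:H1→d17:-→d18:-→d19:-→d20:- -> H1
  lookup 37.55.15.164: bits 001001010011011100001111101001 walk d0:-→d1:-→d2:-→d3:-→d4:-→d5:-→d6:-→d7:-→d8:H0→d9:H2→d10:-→d11:-→d12:-→d13:-→d14:-→d15:-→d16:H1→d17:-→d18:-→d19:-→d20:-→d21:-→d22:-→d23:-→d24:H1→d25:-→d26:-→d27:-→d28:-→d29:-→d30:H3 -> H3
  + 59.0.0.0/8 (H2) depth=8

== LOOKUPS ==
["H3","H3","H2","H3","H2","H3","H2","H2","no-route","H3","H1","H3"]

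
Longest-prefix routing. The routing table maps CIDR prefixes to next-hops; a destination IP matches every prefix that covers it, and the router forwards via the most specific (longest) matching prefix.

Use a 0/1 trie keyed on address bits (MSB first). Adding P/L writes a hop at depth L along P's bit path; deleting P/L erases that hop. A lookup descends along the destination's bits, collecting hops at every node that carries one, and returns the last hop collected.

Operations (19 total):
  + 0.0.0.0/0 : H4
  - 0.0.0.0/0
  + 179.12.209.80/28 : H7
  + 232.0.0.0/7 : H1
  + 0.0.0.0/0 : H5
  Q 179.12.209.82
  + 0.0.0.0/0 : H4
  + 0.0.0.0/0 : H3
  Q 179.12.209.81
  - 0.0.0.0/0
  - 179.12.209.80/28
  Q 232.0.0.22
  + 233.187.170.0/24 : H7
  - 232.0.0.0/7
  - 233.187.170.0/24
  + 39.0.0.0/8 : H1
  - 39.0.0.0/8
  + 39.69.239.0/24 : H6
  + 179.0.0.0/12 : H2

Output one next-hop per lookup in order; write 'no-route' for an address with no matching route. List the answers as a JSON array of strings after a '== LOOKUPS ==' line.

Apply in order:
  + 0.0.0.0/0 (H4) depth=0
  del 0.0.0.0/0 (clear depth 0)
  + 179.12.209.80/28 (H7) depth=28
  + 232.0.0.0/7 (H1) depth=7
  + 0.0.0.0/0 (H5) depth=0
  ? 179.12.209.82  path d0:H5→d1:-→d2:-→d3:-→d4:-→d5:-→d6:-→d7:-→d8:-→d9:-→d10:-→d11:-→d12:-→d13:-→d14:-→d15:-→d16:-→d17:-→d18:-→d19:-→d20:-→d21:-→d22:-→d23:-→d24:-→d25:-→d26:-→d27:-→d28:H7  best=H7
  + 0.0.0.0/0 (H4) depth=0
  + 0.0.0.0/0 (H3) depth=0
  ? 179.12.209.81  path d0:H3→d1:-→d2:-→d3:-→d4:-→d5:-→d6:-→d7:-→d8:-→d9:-→d10:-→d11:-→d12:-→d13:-→d14:-→d15:-→d16:-→d17:-→d18:-→d19:-→d20:-→d21:-→d22:-→d23:-→d24:-→d25:-→d26:-→d27:-→d28:H7  best=H7
  del 0.0.0.0/0 (clear depth 0)
  del 179.12.209.80/28 (clear depth 28)
  ? 232.0.0.22  path d0:-→d1:-→d2:-→d3:-→d4:-→d5:-→d6:-→d7:H1  best=H1
  + 233.187.170.0/24 (H7) depth=24
  del 232.0.0.0/7 (clear depth 7)
  del 233.187.170.0/24 (clear depth 24)
  + 39.0.0.0/8 (H1) depth=8
  del 39.0.0.0/8 (clear depth 8)
  + 39.69.239.0/24 (H6) depth=24
  + 179.0.0.0/12 (H2) depth=12

== LOOKUPS ==
["H7","H7","H1"]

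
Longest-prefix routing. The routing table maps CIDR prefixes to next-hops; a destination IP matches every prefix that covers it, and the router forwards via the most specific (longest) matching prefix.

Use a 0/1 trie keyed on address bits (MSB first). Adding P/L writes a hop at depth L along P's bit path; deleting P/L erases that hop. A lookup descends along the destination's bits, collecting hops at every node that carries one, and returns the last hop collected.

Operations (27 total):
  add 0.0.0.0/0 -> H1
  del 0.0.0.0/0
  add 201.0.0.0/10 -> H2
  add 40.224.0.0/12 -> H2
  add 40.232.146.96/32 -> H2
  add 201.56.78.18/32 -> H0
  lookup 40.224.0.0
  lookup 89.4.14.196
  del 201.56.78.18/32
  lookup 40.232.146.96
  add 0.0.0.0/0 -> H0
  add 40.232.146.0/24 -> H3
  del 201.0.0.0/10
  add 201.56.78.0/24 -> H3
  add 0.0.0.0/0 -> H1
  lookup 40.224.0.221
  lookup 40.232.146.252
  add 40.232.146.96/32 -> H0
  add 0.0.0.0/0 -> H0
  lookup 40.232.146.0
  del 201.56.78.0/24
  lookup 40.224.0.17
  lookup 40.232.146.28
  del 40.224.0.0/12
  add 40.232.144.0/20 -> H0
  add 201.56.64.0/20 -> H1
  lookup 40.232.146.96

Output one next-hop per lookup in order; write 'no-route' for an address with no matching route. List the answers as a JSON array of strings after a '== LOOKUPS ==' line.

Apply in order:
  + 0.0.0.0/0 (H1) depth=0
  del 0.0.0.0/0 (clear depth 0)
  + 201.0.0.0/10 (H2) depth=10
  + 40.224.0.0/12 (H2) depth=12
  + 40.232.146.96/32 (H2) depth=32
  + 201.56.78.18/32 (H0) depth=32
  ? 40.224.0.0  path d0:-→d1:-→d2:-→d3:-→d4:-→d5:-→d6:-→d7:-→d8:-→d9:-→d10:-→d11:-→d12:H2  best=H2
  ? 89.4.14.196  path d0:-→d1:-  best=no-route
  del 201.56.78.18/32 (clear depth 32)
  ? 40.232.146.96  path d0:-→d1:-→d2:-→d3:-→d4:-→d5:-→d6:-→d7:-→d8:-→d9:-→d10:-→d11:-→d12:H2→d13:-→d14:-→d15:-→d16:-→d17:-→d18:-→d19:-→d20:-→d21:-→d22:-→d23:-→d24:-→d25:-→d26:-→d27:-→d28:-→d29:-→d30:-→d31:-→d32:H2  best=H2
  + 0.0.0.0/0 (H0) depth=0
  + 40.232.146.0/24 (H3) depth=24
  del 201.0.0.0/10 (clear depth 10)
  + 201.56.78.0/24 (H3) depth=24
  + 0.0.0.0/0 (H1) depth=0
  ? 40.224.0.221  path d0:H1→d1:-→d2:-→d3:-→d4:-→d5:-→d6:-→d7:-→d8:-→d9:-→d10:-→d11:-→d12:H2  best=H2
  ? 40.232.146.252  path d0:H1→d1:-→d2:-→d3:-→d4:-→d5:-→d6:-→d7:-→d8:-→d9:-→d10:-→d11:-→d12:H2→d13:-→d14:-→d15:-→d16:-→d17:-→d18:-→d19:-→d20:-→d21:-→d22:-→d23:-→d24:H3  best=H3
  + 40.232.146.96/32 (H0) depth=32
  + 0.0.0.0/0 (H0) depth=0
  ? 40.232.146.0  path d0:H0→d1:-→d2:-→d3:-→d4:-→d5:-→d6:-→d7:-→d8:-→d9:-→d10:-→d11:-→d12:H2→d13:-→d14:-→d15:-→d16:-→d17:-→d18:-→d19:-→d20:-→d21:-→d22:-→d23:-→d24:H3→d25:-  best=H3
  del 201.56.78.0/24 (clear depth 24)
  ? 40.224.0.17  path d0:H0→d1:-→d2:-→d3:-→d4:-→d5:-→d6:-→d7:-→d8:-→d9:-→d10:-→d11:-→d12:H2  best=H2
  ? 40.232.146.28  path d0:H0→d1:-→d2:-→d3:-→d4:-→d5:-→d6:-→d7:-→d8:-→d9:-→d10:-→d11:-→d12:H2→d13:-→d14:-→d15:-→d16:-→d17:-→d18:-→d19:-→d20:-→d21:-→d22:-→d23:-→d24:H3→d25:-  best=H3
  del 40.224.0.0/12 (clear depth 12)
  + 40.232.144.0/20 (H0) depth=20
  + 201.56.64.0/20 (H1) depth=20
  ? 40.232.146.96  path d0:H0→d1:-→d2:-→d3:-→d4:-→d5:-→d6:-→d7:-→d8:-→d9:-→d10:-→d11:-→d12:-→d13:-→d14:-→d15:-→d16:-→d17:-→d18:-→d19:-→d20:H0→d21:-→d22:-→d23:-→d24:H3→d25:-→d26:-→d27:-→d28:-→d29:-→d30:-→d31:-→d32:H0  best=H0

== LOOKUPS ==
["H2","no-route","H2","H2","H3","H3","H2","H3","H0"]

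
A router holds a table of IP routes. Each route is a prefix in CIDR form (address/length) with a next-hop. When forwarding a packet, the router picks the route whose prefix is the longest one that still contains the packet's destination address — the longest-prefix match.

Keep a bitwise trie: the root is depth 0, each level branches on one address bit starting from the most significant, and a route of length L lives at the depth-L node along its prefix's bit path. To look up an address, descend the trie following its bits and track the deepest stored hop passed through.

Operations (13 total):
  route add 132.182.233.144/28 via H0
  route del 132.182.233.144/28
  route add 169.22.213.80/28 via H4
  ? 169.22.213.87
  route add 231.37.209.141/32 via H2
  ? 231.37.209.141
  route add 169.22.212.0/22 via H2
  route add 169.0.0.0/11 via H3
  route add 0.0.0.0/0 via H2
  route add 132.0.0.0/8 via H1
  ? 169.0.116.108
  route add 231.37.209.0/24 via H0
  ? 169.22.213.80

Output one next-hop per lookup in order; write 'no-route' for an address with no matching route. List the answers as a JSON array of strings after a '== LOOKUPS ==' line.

Process each operation:
  + 132.182.233.144/28 (H0) depth=28
  del 132.182.233.144/28 (clear depth 28)
  + 169.22.213.80/28 (H4) depth=28
  Q 169.22.213.87: descend 1010100100010110110101010101 ; hops seen [H4] ; pick H4
  + 231.37.209.141/32 (H2) depth=32
  Q 231.37.209.141: descend 11100111001001011101000110001101 ; hops seen [H2] ; pick H2
  + 169.22.212.0/22 (H2) depth=22
  + 169.0.0.0/11 (H3) depth=11
  + 0.0.0.0/0 (H2) depth=0
  + 132.0.0.0/8 (H1) depth=8
  Q 169.0.116.108: descend 10101001000 ; hops seen [H2,H3] ; pick H3
  + 231.37.209.0/24 (H0) depth=24
  Q 169.22.213.80: descend 1010100100010110110101010101 ; hops seen [H2,H3,H2,H4] ; pick H4

== LOOKUPS ==
["H4","H2","H3","H4"]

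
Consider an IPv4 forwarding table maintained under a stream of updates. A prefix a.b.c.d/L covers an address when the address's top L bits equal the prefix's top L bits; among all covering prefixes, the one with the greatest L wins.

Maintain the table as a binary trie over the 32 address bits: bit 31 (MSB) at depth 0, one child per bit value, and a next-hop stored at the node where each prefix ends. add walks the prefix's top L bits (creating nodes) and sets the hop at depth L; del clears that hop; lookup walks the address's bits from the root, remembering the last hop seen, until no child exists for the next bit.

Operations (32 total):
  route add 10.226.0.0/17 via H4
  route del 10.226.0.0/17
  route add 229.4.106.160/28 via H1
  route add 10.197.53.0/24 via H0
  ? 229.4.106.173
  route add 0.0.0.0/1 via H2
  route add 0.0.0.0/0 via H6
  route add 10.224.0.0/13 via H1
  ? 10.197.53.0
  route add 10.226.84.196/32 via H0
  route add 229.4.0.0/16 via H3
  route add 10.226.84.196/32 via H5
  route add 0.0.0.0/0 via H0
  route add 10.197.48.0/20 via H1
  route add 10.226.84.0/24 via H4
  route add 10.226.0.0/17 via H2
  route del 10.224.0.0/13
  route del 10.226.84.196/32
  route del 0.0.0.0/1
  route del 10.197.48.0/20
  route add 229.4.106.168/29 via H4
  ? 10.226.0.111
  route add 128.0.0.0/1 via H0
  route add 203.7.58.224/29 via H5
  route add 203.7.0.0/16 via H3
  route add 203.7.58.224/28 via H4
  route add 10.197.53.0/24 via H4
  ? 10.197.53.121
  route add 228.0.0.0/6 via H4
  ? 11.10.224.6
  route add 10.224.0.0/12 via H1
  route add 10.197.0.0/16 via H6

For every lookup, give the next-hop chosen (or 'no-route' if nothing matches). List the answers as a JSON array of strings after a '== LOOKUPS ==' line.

Process each operation:
  add 10.226.0.0/17 -> H4 at depth 17
  - 10.226.0.0/17 clear@17
  add 229.4.106.160/28 -> H1 at depth 28
  add 10.197.53.0/24 -> H0 at depth 24
  lookup 229.4.106.173: bits 1110010100000100011010101010 walk d0:-→d1:-→d2:-→d3:-→d4:-→d5:-→d6:-→d7:-→d8:-→d9:-→d10:-→d11:-→d12:-→d13:-→d14:-→d15:-→d16:-→d17:-→d18:-→d19:-→d20:-→d21:-→d22:-→d23:-→d24:-→d25:-→d26:-→d27:-→d28:H1 -> H1
  add 0.0.0.0/1 -> H2 at depth 1
  add 0.0.0.0/0 -> H6 at depth 0
  add 10.224.0.0/13 -> H1 at depth 13
  lookup 10.197.53.0: bits 000010101100010100110101 walk d0:H6→d1:H2→d2:-→d3:-→d4:-→d5:-→d6:-→d7:-→d8:-→d9:-→d10:-→d11:-→d12:-→d13:-→d14:-→d15:-→d16:-→d17:-→d18:-→d19:-→d20:-→d21:-→d22:-→d23:-→d24:H0 -> H0
  add 10.226.84.196/32 -> H0 at depth 32
  add 229.4.0.0/16 -> H3 at depth 16
  add 10.226.84.196/32 -> H5 at depth 32
  add 0.0.0.0/0 -> H0 at depth 0
  add 10.197.48.0/20 -> H1 at depth 20
  add 10.226.84.0/24 -> H4 at depth 24
  add 10.226.0.0/17 -> H2 at depth 17
  - 10.224.0.0/13 clear@13
  - 10.226.84.196/32 clear@32
  - 0.0.0.0/1 clear@1
  - 10.197.48.0/20 clear@20
  add 229.4.106.168/29 -> H4 at depth 29
  lookup 10.226.0.111: bits 00001010111000100 walk d0:H0→d1:-→d2:-→d3:-→d4:-→d5:-→d6:-→d7:-→d8:-→d9:-→d10:-→d11:-→d12:-→d13:-→d14:-→d15:-→d16:-→d17:H2 -> H2
  add 128.0.0.0/1 -> H0 at depth 1
  add 203.7.58.224/29 -> H5 at depth 29
  add 203.7.0.0/16 -> H3 at depth 16
  add 203.7.58.224/28 -> H4 at depth 28
  add 10.197.53.0/24 -> H4 at depth 24
  lookup 10.197.53.121: bits 000010101100010100110101 walk d0:H0→d1:-→d2:-→d3:-→d4:-→d5:-→d6:-→d7:-→d8:-→d9:-→d10:-→d11:-→d12:-→d13:-→d14:-→d15:-→d16:-→d17:-→d18:-→d19:-→d20:-→d21:-→d22:-→d23:-→d24:H4 -> H4
  add 228.0.0.0/6 -> H4 at depth 6
  lookup 11.10.224.6: bits 0000101 walk d0:H0→d1:-→d2:-→d3:-→d4:-→d5:-→d6:-→d7:- -> H0
  add 10.224.0.0/12 -> H1 at depth 12
  add 10.197.0.0/16 -> H6 at depth 16

== LOOKUPS ==
["H1","H0","H2","H4","H0"]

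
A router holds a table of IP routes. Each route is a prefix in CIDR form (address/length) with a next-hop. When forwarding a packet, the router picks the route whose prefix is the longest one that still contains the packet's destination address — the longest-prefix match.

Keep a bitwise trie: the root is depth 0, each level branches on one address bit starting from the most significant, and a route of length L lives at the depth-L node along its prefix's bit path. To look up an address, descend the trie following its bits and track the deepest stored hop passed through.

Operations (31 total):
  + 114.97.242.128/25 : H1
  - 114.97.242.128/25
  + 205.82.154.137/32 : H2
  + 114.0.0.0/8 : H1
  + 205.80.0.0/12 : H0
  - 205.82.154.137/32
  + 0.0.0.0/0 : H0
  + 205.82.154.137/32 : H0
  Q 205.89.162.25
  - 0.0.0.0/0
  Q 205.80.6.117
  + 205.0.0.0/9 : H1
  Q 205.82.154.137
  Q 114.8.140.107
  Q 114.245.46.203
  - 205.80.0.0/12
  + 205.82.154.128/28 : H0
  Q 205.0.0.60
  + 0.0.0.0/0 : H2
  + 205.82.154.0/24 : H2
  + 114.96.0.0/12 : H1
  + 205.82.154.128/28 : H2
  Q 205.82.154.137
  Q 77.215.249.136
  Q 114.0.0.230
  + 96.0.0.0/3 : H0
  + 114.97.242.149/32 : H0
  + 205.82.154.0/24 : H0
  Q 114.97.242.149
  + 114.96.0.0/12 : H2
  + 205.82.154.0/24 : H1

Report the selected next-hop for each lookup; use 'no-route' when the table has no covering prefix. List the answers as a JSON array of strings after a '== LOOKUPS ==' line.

Trace:
  + 114.97.242.128/25 (H1) depth=25
  - 114.97.242.128/25 clear@25
  + 205.82.154.137/32 (H2) depth=32
  + 114.0.0.0/8 (H1) depth=8
  + 205.80.0.0/12 (H0) depth=12
  - 205.82.154.137/32 clear@32
  + 0.0.0.0/0 (H0) depth=0
  + 205.82.154.137/32 (H0) depth=32
  lookup 205.89.162.25: bits 110011010101 walk d0:H0→d1:-→d2:-→d3:-→d4:-→d5:-→d6:-→d7:-→d8:-→d9:-→d10:-→d11:-→d12:H0 -> H0
  - 0.0.0.0/0 clear@0
  lookup 205.80.6.117: bits 11001101010100 walk d0:-→d1:-→d2:-→d3:-→d4:-→d5:-→d6:-→d7:-→d8:-→d9:-→d10:-→d11:-→d12:H0→d13:-→d14:- -> H0
  + 205.0.0.0/9 (H1) depth=9
  lookup 205.82.154.137: bits 11001101010100101001101010001001 walk d0:-→d1:-→d2:-→d3:-→d4:-→d5:-→d6:-→d7:-→d8:-→d9:H1→d10:-→d11:-→d12:H0→d13:-→d14:-→d15:-→d16:-→d17:-→d18:-→d19:-→d20:-→d21:-→d22:-→d23:-→d24:-→d25:-→d26:-→d27:-→d28:-→d29:-→d30:-→d31:-→d32:H0 -> H0
  lookup 114.8.140.107: bits 011100100 walk d0:-→d1:-→d2:-→d3:-→d4:-→d5:-→d6:-→d7:-→d8:H1→d9:- -> H1
  lookup 114.245.46.203: bits 01110010 walk d0:-→d1:-→d2:-→d3:-→d4:-→d5:-→d6:-→d7:-→d8:H1 -> H1
  - 205.80.0.0/12 clear@12
  + 205.82.154.128/28 (H0) depth=28
  lookup 205.0.0.60: bits 110011010 walk d0:-→d1:-→d2:-→d3:-→d4:-→d5:-→d6:-→d7:-→d8:-→d9:H1 -> H1
  + 0.0.0.0/0 (H2) depth=0
  + 205.82.154.0/24 (H2) depth=24
  + 114.96.0.0/12 (H1) depth=12
  + 205.82.154.128/28 (H2) depth=28
  lookup 205.82.154.137: bits 11001101010100101001101010001001 walk d0:H2→d1:-→d2:-→d3:-→d4:-→d5:-→d6:-→d7:-→d8:-→d9:H1→d10:-→d11:-→d12:-→d13:-→d14:-→d15:-→d16:-→d17:-→d18:-→d19:-→d20:-→d21:-→d22:-→d23:-→d24:H2→d25:-→d26:-→d27:-→d28:H2→d29:-→d30:-→d31:-→d32:H0 -> H0
  lookup 77.215.249.136: bits 01 walk d0:H2→d1:-→d2:- -> H2
  lookup 114.0.0.230: bits 011100100 walk d0:H2→d1:-→d2:-→d3:-→d4:-→d5:-→d6:-→d7:-→d8:H1→d9:- -> H1
  + 96.0.0.0/3 (H0) depth=3
  + 114.97.242.149/32 (H0) depth=32
  + 205.82.154.0/24 (H0) depth=24
  lookup 114.97.242.149: bits 01110010011000011111001010010101 walk d0:H2→d1:-→d2:-→d3:H0→d4:-→d5:-→d6:-→d7:-→d8:H1→d9:-→d10:-→d11:-→d12:H1→d13:-→d14:-→d15:-→d16:-→d17:-→d18:-→d19:-→d20:-→d21:-→d22:-→d23:-→d24:-→d25:-→d26:-→d27:-→d28:-→d29:-→d30:-→d31:-→d32:H0 -> H0
  + 114.96.0.0/12 (H2) depth=12
  + 205.82.154.0/24 (H1) depth=24

== LOOKUPS ==
["H0","H0","H0","H1","H1","H1","H0","H2","H1","H0"]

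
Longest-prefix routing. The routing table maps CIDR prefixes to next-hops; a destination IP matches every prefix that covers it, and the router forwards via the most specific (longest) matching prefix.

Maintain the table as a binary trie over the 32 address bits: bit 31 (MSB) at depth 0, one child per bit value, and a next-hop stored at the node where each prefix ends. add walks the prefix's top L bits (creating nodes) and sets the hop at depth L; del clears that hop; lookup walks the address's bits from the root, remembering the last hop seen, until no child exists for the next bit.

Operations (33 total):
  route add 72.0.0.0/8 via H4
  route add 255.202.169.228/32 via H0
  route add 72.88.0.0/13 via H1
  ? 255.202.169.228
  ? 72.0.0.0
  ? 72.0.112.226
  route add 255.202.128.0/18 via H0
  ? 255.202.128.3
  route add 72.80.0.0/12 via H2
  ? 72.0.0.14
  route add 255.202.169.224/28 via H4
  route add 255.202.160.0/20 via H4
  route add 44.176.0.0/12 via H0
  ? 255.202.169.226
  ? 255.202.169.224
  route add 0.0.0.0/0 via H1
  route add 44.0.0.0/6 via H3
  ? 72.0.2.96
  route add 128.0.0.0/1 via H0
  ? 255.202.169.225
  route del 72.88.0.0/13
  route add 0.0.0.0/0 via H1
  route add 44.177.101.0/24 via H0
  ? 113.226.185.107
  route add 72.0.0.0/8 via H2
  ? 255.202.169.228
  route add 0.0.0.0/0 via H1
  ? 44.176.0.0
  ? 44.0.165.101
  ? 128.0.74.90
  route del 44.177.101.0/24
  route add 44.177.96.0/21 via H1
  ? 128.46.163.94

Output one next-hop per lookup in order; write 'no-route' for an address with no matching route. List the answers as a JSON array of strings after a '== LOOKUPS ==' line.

Trace:
  add 72.0.0.0/8 -> H4 at depth 8
  add 255.202.169.228/32 -> H0 at depth 32
  add 72.88.0.0/13 -> H1 at depth 13
  lookup 255.202.169.228: bits 11111111110010101010100111100100 walk d0:-→d1:-→d2:-→d3:-→d4:-→d5:-→d6:-→d7:-→d8:-→d9:-→d10:-→d11:-→d12:-→d13:-→d14:-→d15:-→d16:-→d17:-→d18:-→d19:-→d20:-→d21:-→d22:-→d23:-→d24:-→d25:-→d26:-→d27:-→d28:-→d29:-→d30:-→d31:-→d32:H0 -> H0
  lookup 72.0.0.0: bits 010010000 walk d0:-→d1:-→d2:-→d3:-→d4:-→d5:-→d6:-→d7:-→d8:H4→d9:- -> H4
  lookup 72.0.112.226: bits 010010000 walk d0:-→d1:-→d2:-→d3:-→d4:-→d5:-→d6:-→d7:-→d8:H4→d9:- -> H4
  add 255.202.128.0/18 -> H0 at depth 18
  lookup 255.202.128.3: bits 111111111100101010 walk d0:-→d1:-→d2:-→d3:-→d4:-→d5:-→d6:-→d7:-→d8:-→d9:-→d10:-→d11:-→d12:-→d13:-→d14:-→d15:-→d16:-→d17:-→d18:H0 -> H0
  add 72.80.0.0/12 -> H2 at depth 12
  lookup 72.0.0.14: bits 010010000 walk d0:-→d1:-→d2:-→d3:-→d4:-→d5:-→d6:-→d7:-→d8:H4→d9:- -> H4
  add 255.202.169.224/28 -> H4 at depth 28
  add 255.202.160.0/20 -> H4 at depth 20
  add 44.176.0.0/12 -> H0 at depth 12
  lookup 255.202.169.226: bits 11111111110010101010100111100 walk d0:-→d1:-→d2:-→d3:-→d4:-→d5:-→d6:-→d7:-→d8:-→d9:-→d10:-→d11:-→d12:-→d13:-→d14:-→d15:-→d16:-→d17:-→d18:H0→d19:-→d20:H4→d21:-→d22:-→d23:-→d24:-→d25:-→d26:-→d27:-→d28:H4→d29:- -> H4
  lookup 255.202.169.224: bits 11111111110010101010100111100 walk d0:-→d1:-→d2:-→d3:-→d4:-→d5:-→d6:-→d7:-→d8:-→d9:-→d10:-→d11:-→d12:-→d13:-→d14:-→d15:-→d16:-→d17:-→d18:H0→d19:-→d20:H4→d21:-→d22:-→d23:-→d24:-→d25:-→d26:-→d27:-→d28:H4→d29:- -> H4
  add 0.0.0.0/0 -> H1 at depth 0
  add 44.0.0.0/6 -> H3 at depth 6
  lookup 72.0.2.96: bits 010010000 walk d0:H1→d1:-→d2:-→d3:-→d4:-→d5:-→d6:-→d7:-→d8:H4→d9:- -> H4
  add 128.0.0.0/1 -> H0 at depth 1
  lookup 255.202.169.225: bits 11111111110010101010100111100 walk d0:H1→d1:H0→d2:-→d3:-→d4:-→d5:-→d6:-→d7:-→d8:-→d9:-→d10:-→d11:-→d12:-→d13:-→d14:-→d15:-→d16:-→d17:-→d18:H0→d19:-→d20:H4→d21:-→d22:-→d23:-→d24:-→d25:-→d26:-→d27:-→d28:H4→d29:- -> H4
  del 72.88.0.0/13 (clear depth 13)
  add 0.0.0.0/0 -> H1 at depth 0
  add 44.177.101.0/24 -> H0 at depth 24
  lookup 113.226.185.107: bits 01 walk d0:H1→d1:-→d2:- -> H1
  add 72.0.0.0/8 -> H2 at depth 8
  lookup 255.202.169.228: bits 11111111110010101010100111100100 walk d0:H1→d1:H0→d2:-→d3:-→d4:-→d5:-→d6:-→d7:-→d8:-→d9:-→d10:-→d11:-→d12:-→d13:-→d14:-→d15:-→d16:-→d17:-→d18:H0→d19:-→d20:H4→d21:-→d22:-→d23:-→d24:-→d25:-→d26:-→d27:-→d28:H4→d29:-→d30:-→d31:-→d32:H0 -> H0
  add 0.0.0.0/0 -> H1 at depth 0
  lookup 44.176.0.0: bits 001011001011000 walk d0:H1→d1:-→d2:-→d3:-→d4:-→d5:-→d6:H3→d7:-→d8:-→d9:-→d10:-→d11:-→d12:H0→d13:-→d14:-→d15:- -> H0
  lookup 44.0.165.101: bits 00101100 walk d0:H1→d1:-→d2:-→d3:-→d4:-→d5:-→d6:H3→d7:-→d8:- -> H3
  lookup 128.0.74.90: bits 1 walk d0:H1→d1:H0 -> H0
  del 44.177.101.0/24 (clear depth 24)
  add 44.177.96.0/21 -> H1 at depth 21
  lookup 128.46.163.94: bits 1 walk d0:H1→d1:H0 -> H0

== LOOKUPS ==
["H0","H4","H4","H0","H4","H4","H4","H4","H4","H1","H0","H0","H3","H0","H0"]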